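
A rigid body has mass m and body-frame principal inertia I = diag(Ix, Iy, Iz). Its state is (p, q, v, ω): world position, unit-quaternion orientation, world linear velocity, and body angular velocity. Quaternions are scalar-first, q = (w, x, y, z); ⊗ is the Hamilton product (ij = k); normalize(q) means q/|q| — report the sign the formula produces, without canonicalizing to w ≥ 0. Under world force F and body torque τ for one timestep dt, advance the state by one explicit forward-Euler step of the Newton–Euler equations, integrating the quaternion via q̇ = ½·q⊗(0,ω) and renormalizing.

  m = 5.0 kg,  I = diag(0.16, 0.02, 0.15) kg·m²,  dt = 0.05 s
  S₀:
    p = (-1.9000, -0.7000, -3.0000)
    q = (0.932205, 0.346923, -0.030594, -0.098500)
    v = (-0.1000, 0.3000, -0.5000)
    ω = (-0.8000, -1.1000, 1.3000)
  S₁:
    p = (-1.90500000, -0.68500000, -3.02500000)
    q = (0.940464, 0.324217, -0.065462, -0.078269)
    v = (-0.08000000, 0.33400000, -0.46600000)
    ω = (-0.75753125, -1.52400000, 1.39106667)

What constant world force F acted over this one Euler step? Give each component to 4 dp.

v₁ − v₀ = (0.02000000, 0.03400000, 0.03400000)
applied force F = (2.0000, 3.4000, 3.4000)

F = (2.0000, 3.4000, 3.4000)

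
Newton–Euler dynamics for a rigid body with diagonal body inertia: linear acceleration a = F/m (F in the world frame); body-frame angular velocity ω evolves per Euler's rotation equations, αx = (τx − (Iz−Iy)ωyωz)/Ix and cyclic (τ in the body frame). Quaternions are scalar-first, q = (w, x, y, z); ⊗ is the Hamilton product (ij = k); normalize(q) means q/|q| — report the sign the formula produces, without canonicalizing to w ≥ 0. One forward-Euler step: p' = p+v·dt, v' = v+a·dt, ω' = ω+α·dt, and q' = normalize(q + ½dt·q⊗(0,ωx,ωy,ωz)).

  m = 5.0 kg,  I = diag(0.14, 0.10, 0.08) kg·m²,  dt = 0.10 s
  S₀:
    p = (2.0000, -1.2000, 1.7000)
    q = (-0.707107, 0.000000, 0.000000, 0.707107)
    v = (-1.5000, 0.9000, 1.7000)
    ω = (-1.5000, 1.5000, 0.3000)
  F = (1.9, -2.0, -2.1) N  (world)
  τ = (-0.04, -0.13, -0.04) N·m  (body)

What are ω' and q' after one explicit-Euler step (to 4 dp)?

ω×(Iω) gyroscopic = (-0.0090, -0.0270, 0.0900)
(τ − ω×Iω)/I = (-0.2214, -1.0300, -1.6250)
ω + α·dt = (-1.5221, 1.3970, 0.1375)
q⊗(0,ω) = (-0.2121321, 0.0000000, -2.1213210, -0.2121321)
q + ½dt·q⊗(0,ω), renormalized = (-0.7136, 0.0000, -0.1055, 0.6925)

ω' = (-1.5221, 1.3970, 0.1375)
q' = (-0.7136, 0.0000, -0.1055, 0.6925)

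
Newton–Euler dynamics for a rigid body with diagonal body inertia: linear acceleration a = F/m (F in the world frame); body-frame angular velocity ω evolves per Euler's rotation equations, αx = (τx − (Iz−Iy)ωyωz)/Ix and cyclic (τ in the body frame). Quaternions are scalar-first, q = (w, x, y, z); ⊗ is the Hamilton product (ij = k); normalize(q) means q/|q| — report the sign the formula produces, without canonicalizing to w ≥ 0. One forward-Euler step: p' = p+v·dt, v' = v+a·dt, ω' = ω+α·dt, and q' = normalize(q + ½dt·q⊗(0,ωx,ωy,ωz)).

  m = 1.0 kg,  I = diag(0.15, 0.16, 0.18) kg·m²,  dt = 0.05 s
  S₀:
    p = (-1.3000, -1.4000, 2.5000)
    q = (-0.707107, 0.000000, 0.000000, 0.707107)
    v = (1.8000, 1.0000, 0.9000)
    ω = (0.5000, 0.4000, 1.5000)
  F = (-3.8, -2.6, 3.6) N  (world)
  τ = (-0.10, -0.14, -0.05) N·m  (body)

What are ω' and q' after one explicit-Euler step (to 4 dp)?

ω' = (0.4627, 0.3633, 1.4856)
q' = (-0.7330, -0.0159, 0.0018, 0.6800)

gyro term ω×Iω = (0.0120, -0.0225, 0.0020)
α = I⁻¹(τ − ω×Iω) = (-0.7467, -0.7344, -0.2889)
ω + α·dt = (0.4627, 0.3633, 1.4856)
2q̇ = q⊗(0,ω) = (-1.0606605, -0.6363963, 0.0707107, -1.0606605)
q' = normalize(q + ½dt·q⊗(0,ω)) = (-0.7330, -0.0159, 0.0018, 0.6800)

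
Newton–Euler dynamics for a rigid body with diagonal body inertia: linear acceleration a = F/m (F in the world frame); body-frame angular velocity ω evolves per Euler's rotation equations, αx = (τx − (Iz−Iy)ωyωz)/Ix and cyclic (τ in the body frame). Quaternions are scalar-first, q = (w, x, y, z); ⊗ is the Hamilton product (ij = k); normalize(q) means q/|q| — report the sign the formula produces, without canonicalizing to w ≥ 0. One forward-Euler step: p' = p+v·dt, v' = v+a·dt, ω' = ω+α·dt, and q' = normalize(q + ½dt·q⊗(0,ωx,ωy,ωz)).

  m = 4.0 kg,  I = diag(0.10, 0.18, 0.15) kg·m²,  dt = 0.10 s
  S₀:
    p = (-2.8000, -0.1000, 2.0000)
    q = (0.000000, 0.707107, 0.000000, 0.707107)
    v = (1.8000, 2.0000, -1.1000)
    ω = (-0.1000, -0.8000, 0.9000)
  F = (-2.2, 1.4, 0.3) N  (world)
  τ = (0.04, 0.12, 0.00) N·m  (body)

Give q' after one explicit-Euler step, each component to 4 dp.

2q̇ = q⊗(0,ω) = (-0.5656856, 0.5656856, -0.7071070, -0.5656856)
updated quaternion q' = (-0.0282, 0.7341, -0.0353, 0.6776)

q' = (-0.0282, 0.7341, -0.0353, 0.6776)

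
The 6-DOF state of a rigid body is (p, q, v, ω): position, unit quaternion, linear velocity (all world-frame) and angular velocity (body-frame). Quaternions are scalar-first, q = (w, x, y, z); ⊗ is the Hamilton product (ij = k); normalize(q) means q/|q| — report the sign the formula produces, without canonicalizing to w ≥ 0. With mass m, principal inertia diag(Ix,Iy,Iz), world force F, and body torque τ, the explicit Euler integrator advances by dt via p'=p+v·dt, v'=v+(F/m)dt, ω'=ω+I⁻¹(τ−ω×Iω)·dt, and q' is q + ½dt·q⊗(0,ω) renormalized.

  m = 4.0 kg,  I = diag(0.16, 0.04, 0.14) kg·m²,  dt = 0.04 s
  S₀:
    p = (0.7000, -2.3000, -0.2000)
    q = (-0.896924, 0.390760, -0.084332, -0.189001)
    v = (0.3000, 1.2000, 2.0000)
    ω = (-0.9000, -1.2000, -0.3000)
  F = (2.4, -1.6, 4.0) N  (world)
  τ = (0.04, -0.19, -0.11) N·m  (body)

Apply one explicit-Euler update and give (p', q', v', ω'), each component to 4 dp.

p' = (0.7120, -2.2520, -0.1200)
q' = (-0.8926, 0.4027, -0.0570, -0.1944)
v' = (0.3240, 1.1840, 2.0400)
ω' = (-0.8990, -1.3954, -0.2944)

linear accel F/m = (0.6000, -0.4000, 1.0000)
p + v·dt = (0.7120, -2.2520, -0.1200)
v + (F/m)dt = (0.3240, 1.1840, 2.0400)
gyro term ω×Iω = (0.0360, 0.0054, -0.1296)
(τ − ω×Iω)/I = (0.0250, -4.8850, 0.1400)
ω' = ω + α·dt = (-0.8990, -1.3954, -0.2944)
Hamilton product q⊗(0,ω) = (0.1937853, 0.6057300, 1.3636377, -0.2757336)
q' = normalize(q + ½dt·q⊗(0,ω)) = (-0.8926, 0.4027, -0.0570, -0.1944)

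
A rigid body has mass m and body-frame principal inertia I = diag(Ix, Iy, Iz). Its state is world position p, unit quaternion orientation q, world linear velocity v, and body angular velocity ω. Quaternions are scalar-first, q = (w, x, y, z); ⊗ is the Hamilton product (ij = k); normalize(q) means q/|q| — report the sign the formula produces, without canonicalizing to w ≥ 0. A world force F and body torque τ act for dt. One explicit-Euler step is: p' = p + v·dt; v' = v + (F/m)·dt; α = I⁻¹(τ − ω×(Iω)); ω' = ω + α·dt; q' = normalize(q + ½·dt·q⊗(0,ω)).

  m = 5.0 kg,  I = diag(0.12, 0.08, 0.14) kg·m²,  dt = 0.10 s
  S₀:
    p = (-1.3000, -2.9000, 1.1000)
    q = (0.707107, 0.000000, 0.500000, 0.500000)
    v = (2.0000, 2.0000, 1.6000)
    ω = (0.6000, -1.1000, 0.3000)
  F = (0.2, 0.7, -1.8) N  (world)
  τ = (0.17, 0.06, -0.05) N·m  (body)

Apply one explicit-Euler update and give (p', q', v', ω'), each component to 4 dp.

p' = (-1.1000, -2.7000, 1.2600)
q' = (0.7256, 0.0561, 0.4751, 0.4946)
v' = (2.0040, 2.0140, 1.5640)
ω' = (0.7582, -1.0205, 0.2454)

precession coupling ω×(Iω) = (-0.0198, -0.0036, 0.0264)
angular accel α = (1.5817, 0.7950, -0.5457)
new body rate ω' = (0.7582, -1.0205, 0.2454)
q⊗(0,ω) = (0.4000000, 1.1242642, -0.4778177, -0.0878679)
q + ½dt·q⊗(0,ω), renormalized = (0.7256, 0.0561, 0.4751, 0.4946)
p + v·dt = (-1.1000, -2.7000, 1.2600)
v' = v + a·dt = (2.0040, 2.0140, 1.5640)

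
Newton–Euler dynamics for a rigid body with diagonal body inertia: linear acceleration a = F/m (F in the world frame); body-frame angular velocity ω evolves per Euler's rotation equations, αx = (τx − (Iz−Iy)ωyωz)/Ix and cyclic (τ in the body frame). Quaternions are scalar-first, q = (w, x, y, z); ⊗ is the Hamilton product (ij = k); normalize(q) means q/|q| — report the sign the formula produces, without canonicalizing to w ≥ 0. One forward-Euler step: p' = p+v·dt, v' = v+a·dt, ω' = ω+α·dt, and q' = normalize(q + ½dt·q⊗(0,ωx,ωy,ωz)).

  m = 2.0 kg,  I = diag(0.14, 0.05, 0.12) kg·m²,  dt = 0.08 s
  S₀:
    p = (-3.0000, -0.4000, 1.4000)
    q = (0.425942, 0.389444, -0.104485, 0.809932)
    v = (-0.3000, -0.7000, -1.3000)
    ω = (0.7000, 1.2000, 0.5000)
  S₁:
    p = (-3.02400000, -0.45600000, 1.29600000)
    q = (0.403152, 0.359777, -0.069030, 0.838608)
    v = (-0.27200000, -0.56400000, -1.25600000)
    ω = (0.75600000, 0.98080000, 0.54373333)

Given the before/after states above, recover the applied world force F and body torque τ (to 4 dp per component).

velocity change Δv = (0.02800000, 0.13600000, 0.04400000)
m·(v₁−v₀)/dt = (0.7000, 3.4000, 1.1000)
rate change Δω = (0.05600000, -0.21920000, 0.04373333)
gyro term ω₀×Iω₀ = (0.0420, 0.0070, -0.0756)
applied torque τ = (0.1400, -0.1300, -0.0100)

F = (0.7000, 3.4000, 1.1000)
τ = (0.1400, -0.1300, -0.0100)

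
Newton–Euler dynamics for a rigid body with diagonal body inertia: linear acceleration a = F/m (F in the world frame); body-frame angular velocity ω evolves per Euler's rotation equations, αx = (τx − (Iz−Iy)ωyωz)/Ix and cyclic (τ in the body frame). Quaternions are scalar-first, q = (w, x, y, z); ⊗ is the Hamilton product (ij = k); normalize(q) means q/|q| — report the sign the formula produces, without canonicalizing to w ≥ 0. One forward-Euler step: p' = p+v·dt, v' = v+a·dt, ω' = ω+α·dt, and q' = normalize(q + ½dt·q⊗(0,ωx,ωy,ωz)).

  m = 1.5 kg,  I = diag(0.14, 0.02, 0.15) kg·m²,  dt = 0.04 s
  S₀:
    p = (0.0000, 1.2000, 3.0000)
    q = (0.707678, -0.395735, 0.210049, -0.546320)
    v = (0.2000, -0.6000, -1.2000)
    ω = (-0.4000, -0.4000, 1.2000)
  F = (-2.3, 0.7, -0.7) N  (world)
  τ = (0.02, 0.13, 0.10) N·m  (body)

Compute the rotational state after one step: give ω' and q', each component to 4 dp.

ω' = (-0.3765, -0.1496, 1.2318)
q' = (0.7191, -0.4006, 0.2182, -0.5243)

precession coupling ω×(Iω) = (-0.0624, 0.0048, -0.0192)
(τ − ω×Iω)/I = (0.5886, 6.2600, 0.7947)
new body rate ω' = (-0.3765, -0.1496, 1.2318)
Hamilton product q⊗(0,ω) = (0.5813096, -0.2495404, 0.4103388, 1.0915272)
q + ½dt·q⊗(0,ω), renormalized = (0.7191, -0.4006, 0.2182, -0.5243)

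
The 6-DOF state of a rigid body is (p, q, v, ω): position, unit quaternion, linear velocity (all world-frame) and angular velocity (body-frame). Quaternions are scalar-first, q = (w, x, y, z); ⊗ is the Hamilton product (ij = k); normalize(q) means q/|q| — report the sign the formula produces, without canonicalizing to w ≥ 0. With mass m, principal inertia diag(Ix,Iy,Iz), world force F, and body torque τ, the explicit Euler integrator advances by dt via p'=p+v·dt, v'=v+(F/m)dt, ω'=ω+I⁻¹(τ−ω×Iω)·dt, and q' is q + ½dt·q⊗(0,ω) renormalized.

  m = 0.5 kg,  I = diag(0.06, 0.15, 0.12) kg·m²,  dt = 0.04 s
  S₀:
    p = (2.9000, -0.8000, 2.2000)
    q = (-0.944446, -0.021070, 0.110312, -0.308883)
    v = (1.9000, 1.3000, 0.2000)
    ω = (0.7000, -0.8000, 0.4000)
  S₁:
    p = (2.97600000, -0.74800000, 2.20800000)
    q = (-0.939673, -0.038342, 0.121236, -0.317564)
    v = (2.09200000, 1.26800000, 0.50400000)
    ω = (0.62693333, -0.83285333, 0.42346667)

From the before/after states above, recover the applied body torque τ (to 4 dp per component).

Δω = ω₁−ω₀ = (-0.07306667, -0.03285333, 0.02346667)
ω₀×(Iω₀) = (0.0096, -0.0168, -0.0504)
τ = I·(Δω/dt) + ω₀×(Iω₀) = (-0.1000, -0.1400, 0.0200)

τ = (-0.1000, -0.1400, 0.0200)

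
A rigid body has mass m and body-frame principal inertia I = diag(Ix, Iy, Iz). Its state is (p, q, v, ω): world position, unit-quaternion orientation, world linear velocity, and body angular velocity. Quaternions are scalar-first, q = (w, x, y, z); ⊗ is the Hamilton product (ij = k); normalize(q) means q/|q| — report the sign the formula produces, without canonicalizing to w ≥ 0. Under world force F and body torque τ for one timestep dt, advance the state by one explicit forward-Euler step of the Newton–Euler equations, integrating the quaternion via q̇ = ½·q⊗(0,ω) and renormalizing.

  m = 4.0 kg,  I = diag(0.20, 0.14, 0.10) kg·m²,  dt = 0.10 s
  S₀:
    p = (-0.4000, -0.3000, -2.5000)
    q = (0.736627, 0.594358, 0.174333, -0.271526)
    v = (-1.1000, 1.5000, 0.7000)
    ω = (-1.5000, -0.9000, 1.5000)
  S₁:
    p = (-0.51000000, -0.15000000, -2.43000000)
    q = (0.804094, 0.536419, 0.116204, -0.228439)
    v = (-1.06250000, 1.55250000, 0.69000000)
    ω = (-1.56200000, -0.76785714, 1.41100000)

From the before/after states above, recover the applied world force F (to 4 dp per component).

Δv = v₁−v₀ = (0.03750000, 0.05250000, -0.01000000)
m·(v₁−v₀)/dt = (1.5000, 2.1000, -0.4000)

F = (1.5000, 2.1000, -0.4000)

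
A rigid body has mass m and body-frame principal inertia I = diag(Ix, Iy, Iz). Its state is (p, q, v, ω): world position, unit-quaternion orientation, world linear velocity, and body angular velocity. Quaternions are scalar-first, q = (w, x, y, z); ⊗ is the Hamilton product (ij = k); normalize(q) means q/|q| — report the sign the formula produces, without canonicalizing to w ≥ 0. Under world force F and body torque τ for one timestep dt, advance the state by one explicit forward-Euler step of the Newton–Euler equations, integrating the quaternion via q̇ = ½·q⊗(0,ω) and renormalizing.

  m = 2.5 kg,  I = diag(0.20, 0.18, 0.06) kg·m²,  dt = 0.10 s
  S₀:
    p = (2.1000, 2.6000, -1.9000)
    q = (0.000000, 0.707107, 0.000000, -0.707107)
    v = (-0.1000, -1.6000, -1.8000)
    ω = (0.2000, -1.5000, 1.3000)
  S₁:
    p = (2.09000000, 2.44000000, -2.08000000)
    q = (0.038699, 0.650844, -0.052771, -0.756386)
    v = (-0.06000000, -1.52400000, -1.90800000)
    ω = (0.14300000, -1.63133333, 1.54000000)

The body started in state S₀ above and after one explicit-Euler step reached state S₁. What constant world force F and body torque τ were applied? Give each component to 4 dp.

rate change Δω = (-0.05700000, -0.13133333, 0.24000000)
ω₀×(Iω₀) = (0.2340, 0.0364, 0.0060)
applied torque τ = (0.1200, -0.2000, 0.1500)
Δv = v₁−v₀ = (0.04000000, 0.07600000, -0.10800000)
F = m·Δv/dt = (1.0000, 1.9000, -2.7000)

F = (1.0000, 1.9000, -2.7000)
τ = (0.1200, -0.2000, 0.1500)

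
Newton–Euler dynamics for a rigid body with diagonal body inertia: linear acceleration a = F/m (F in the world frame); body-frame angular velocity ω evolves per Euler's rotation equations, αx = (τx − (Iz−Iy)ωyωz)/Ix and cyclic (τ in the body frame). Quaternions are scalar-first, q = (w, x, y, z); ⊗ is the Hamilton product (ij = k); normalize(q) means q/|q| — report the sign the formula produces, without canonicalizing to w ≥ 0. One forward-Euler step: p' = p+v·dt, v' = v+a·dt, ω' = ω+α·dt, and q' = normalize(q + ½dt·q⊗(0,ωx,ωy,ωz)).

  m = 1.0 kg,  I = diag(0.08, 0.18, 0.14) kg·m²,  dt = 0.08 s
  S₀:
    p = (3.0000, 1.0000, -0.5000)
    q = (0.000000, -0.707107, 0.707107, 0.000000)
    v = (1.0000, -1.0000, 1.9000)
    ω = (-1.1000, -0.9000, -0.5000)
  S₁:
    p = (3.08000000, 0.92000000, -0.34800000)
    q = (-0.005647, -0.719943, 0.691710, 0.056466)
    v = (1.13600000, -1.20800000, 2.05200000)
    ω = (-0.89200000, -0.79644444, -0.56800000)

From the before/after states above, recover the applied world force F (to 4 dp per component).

F = (1.7000, -2.6000, 1.9000)

v₁ − v₀ = (0.13600000, -0.20800000, 0.15200000)
F = m·Δv/dt = (1.7000, -2.6000, 1.9000)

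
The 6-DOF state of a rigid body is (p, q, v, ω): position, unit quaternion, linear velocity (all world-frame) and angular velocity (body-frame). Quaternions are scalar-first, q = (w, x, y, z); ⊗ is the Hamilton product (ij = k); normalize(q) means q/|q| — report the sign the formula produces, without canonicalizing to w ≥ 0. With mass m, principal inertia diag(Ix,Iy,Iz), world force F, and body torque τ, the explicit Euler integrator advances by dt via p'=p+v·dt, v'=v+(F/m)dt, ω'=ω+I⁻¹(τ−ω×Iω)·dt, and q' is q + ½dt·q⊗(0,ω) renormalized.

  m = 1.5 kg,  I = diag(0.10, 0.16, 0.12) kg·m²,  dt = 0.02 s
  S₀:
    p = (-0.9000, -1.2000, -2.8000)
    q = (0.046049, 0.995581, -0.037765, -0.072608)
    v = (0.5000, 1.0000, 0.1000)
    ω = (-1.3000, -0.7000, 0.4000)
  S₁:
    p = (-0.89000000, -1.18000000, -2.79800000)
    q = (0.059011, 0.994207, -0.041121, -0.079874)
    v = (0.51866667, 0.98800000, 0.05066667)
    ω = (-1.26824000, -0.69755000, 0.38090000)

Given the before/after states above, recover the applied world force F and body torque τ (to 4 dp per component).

F = (1.4000, -0.9000, -3.7000)
τ = (0.1700, 0.0300, -0.0600)

Δv = v₁−v₀ = (0.01866667, -0.01200000, -0.04933333)
F = m·Δv/dt = (1.4000, -0.9000, -3.7000)
ω₁ − ω₀ = (0.03176000, 0.00245000, -0.01910000)
precession coupling = (0.0112, 0.0104, 0.0546)
applied torque τ = (0.1700, 0.0300, -0.0600)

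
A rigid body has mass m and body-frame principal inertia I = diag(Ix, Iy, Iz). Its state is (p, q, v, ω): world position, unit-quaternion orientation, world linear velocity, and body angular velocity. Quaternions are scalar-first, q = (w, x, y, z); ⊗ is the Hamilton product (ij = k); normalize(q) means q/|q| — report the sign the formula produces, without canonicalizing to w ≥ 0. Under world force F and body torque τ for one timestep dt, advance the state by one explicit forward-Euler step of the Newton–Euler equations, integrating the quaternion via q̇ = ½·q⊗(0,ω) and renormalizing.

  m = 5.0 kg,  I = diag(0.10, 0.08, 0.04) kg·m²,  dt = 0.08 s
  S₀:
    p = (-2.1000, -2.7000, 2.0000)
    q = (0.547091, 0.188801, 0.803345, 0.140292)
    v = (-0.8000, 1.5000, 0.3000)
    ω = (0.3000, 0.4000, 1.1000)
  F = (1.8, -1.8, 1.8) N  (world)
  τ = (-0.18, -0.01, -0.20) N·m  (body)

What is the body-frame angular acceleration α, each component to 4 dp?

α = (-1.6240, -0.3725, -4.9400)

gyro term ω×Iω = (-0.0176, 0.0198, -0.0024)
angular accel α = (-1.6240, -0.3725, -4.9400)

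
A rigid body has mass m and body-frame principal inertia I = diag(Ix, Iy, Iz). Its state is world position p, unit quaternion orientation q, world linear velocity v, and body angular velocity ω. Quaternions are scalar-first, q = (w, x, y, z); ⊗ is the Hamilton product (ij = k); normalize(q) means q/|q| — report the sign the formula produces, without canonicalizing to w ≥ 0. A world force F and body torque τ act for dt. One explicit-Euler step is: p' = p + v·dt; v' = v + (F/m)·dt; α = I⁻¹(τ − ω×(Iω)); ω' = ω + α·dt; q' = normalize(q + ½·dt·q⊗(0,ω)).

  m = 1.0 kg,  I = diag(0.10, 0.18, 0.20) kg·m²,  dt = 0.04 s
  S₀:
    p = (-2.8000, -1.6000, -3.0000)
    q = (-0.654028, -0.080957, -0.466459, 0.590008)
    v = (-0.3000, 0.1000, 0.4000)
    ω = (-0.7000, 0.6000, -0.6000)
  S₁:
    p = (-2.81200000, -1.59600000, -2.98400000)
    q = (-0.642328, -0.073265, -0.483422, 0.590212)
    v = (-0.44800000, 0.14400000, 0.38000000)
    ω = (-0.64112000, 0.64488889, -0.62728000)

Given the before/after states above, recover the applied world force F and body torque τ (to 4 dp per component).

velocity change Δv = (-0.14800000, 0.04400000, -0.02000000)
F = m·Δv/dt = (-3.7000, 1.1000, -0.5000)
rate change Δω = (0.05888000, 0.04488889, -0.02728000)
I·α + gyro = (0.1400, 0.1600, -0.1700)

F = (-3.7000, 1.1000, -0.5000)
τ = (0.1400, 0.1600, -0.1700)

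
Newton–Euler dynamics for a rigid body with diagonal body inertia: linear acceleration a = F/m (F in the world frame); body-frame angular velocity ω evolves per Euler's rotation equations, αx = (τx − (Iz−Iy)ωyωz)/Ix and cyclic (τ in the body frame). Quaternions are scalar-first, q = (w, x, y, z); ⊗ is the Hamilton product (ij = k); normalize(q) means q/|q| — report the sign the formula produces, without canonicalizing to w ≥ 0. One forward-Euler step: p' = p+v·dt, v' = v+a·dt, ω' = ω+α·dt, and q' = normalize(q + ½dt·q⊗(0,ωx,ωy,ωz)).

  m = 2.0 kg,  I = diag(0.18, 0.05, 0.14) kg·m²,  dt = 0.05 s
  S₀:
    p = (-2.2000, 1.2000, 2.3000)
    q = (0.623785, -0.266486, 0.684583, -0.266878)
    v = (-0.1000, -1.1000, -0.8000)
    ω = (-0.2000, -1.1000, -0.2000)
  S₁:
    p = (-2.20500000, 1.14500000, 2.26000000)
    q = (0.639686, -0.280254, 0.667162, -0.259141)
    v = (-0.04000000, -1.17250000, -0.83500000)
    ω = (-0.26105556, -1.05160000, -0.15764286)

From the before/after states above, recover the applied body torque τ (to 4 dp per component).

τ = (-0.2000, 0.0500, 0.0900)

ω₁ − ω₀ = (-0.06105556, 0.04840000, 0.04235714)
ω₀×(Iω₀) = (0.0198, 0.0016, -0.0286)
applied torque τ = (-0.2000, 0.0500, 0.0900)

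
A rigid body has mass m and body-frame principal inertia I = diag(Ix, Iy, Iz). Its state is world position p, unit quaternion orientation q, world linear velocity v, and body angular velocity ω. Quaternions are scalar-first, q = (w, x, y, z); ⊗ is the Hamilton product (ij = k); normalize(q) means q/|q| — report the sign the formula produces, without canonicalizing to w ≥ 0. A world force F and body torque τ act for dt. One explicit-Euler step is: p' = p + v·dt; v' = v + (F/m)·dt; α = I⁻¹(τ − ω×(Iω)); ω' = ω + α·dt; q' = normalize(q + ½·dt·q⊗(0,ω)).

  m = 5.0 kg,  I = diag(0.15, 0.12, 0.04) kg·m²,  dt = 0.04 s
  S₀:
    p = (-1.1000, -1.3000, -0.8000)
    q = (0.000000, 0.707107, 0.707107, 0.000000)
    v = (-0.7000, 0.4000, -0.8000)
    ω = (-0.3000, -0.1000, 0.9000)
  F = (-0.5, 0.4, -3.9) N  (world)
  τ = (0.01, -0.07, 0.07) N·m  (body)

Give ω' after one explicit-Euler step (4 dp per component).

ω' = (-0.2993, -0.1134, 0.9709)

angular accel α = (0.0187, -0.3358, 1.7725)
new body rate ω' = (-0.2993, -0.1134, 0.9709)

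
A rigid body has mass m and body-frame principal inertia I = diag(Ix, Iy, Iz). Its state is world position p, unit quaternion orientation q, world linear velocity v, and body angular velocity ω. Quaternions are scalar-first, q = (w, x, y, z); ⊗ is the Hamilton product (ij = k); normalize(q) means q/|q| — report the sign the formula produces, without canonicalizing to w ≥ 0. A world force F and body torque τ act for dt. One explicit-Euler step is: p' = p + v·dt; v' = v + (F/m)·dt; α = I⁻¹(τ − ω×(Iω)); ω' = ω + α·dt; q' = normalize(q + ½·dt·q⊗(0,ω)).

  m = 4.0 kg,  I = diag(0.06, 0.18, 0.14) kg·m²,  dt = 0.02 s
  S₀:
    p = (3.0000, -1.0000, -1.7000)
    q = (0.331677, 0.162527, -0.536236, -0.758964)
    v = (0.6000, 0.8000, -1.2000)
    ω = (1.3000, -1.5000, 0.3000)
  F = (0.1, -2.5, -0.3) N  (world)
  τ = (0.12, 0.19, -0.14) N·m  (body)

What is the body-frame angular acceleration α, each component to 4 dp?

ω×(Iω) gyroscopic = (0.0180, -0.0312, -0.2340)
angular accel α = (1.7000, 1.2289, 0.6714)

α = (1.7000, 1.2289, 0.6714)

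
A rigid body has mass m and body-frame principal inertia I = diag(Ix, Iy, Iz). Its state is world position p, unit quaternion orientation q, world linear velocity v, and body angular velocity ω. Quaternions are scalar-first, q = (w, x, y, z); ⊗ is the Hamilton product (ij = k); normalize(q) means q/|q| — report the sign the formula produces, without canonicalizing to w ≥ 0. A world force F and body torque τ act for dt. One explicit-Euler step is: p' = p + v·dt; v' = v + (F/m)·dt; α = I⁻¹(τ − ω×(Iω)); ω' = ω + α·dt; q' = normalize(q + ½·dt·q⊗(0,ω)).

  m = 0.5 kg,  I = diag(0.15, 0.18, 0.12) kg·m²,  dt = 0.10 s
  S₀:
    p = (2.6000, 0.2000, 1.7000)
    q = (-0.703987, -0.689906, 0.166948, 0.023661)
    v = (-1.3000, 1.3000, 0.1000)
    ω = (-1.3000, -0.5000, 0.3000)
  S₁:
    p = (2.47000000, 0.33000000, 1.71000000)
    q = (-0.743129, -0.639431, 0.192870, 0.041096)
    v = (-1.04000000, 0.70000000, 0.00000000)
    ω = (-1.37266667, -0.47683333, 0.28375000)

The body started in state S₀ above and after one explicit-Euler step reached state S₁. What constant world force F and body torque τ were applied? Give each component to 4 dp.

Δv = v₁−v₀ = (0.26000000, -0.60000000, -0.10000000)
F = m·Δv/dt = (1.3000, -3.0000, -0.5000)
rate change Δω = (-0.07266667, 0.02316667, -0.01625000)
gyro term ω₀×Iω₀ = (0.0090, -0.0117, 0.0195)
τ = I·(Δω/dt) + ω₀×(Iω₀) = (-0.1000, 0.0300, 0.0000)

F = (1.3000, -3.0000, -0.5000)
τ = (-0.1000, 0.0300, 0.0000)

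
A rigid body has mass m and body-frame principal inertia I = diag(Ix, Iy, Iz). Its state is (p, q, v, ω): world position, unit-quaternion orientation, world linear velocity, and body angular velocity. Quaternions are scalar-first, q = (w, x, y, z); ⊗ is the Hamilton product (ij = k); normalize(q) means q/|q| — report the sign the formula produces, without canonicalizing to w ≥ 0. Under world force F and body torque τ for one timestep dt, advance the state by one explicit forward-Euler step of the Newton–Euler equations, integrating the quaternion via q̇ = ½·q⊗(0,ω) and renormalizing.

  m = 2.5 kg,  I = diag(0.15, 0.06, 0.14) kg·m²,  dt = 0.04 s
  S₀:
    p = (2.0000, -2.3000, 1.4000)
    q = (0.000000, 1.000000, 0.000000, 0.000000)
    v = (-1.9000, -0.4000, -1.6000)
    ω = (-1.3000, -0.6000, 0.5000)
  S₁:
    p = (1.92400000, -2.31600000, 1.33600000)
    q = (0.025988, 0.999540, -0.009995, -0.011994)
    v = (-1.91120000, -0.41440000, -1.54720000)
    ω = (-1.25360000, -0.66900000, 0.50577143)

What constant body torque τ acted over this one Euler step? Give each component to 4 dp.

τ = (0.1500, -0.1100, -0.0500)

Δω = ω₁−ω₀ = (0.04640000, -0.06900000, 0.00577143)
applied torque τ = (0.1500, -0.1100, -0.0500)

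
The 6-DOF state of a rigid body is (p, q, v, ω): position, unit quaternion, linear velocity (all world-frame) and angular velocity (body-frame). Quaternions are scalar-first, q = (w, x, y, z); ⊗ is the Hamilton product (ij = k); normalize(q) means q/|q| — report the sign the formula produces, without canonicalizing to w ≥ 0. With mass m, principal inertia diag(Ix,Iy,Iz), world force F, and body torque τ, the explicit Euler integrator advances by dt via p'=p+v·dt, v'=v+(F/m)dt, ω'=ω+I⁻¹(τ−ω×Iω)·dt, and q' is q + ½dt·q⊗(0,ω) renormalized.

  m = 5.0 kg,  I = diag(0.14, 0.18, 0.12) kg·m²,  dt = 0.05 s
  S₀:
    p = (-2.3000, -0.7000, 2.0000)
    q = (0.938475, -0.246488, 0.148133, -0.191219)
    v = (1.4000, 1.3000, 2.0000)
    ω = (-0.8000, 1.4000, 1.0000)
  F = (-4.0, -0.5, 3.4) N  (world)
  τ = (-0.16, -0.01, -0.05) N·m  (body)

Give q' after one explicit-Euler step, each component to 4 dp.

Hamilton product q⊗(0,ω) = (-0.2133576, -0.3349404, 1.7133282, 0.7118982)
q' = normalize(q + ½dt·q⊗(0,ω)) = (0.9321, -0.2546, 0.1908, -0.1732)

q' = (0.9321, -0.2546, 0.1908, -0.1732)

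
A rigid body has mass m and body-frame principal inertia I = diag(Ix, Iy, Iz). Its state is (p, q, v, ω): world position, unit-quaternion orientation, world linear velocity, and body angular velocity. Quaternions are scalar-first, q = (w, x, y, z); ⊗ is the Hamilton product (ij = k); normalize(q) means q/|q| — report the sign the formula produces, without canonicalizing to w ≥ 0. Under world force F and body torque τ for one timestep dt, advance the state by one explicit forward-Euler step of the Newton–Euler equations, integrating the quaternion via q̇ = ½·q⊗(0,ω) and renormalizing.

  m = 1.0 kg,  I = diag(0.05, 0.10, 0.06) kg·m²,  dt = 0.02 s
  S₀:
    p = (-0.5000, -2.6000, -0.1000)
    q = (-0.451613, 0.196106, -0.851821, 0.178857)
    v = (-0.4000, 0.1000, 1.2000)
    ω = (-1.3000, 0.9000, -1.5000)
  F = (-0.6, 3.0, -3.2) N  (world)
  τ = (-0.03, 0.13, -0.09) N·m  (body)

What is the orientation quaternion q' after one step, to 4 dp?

2q̇ = q⊗(0,ω) = (1.2898622, 1.7038571, -0.3448068, -0.2534524)
updated quaternion q' = (-0.4386, 0.2131, -0.8551, 0.1763)

q' = (-0.4386, 0.2131, -0.8551, 0.1763)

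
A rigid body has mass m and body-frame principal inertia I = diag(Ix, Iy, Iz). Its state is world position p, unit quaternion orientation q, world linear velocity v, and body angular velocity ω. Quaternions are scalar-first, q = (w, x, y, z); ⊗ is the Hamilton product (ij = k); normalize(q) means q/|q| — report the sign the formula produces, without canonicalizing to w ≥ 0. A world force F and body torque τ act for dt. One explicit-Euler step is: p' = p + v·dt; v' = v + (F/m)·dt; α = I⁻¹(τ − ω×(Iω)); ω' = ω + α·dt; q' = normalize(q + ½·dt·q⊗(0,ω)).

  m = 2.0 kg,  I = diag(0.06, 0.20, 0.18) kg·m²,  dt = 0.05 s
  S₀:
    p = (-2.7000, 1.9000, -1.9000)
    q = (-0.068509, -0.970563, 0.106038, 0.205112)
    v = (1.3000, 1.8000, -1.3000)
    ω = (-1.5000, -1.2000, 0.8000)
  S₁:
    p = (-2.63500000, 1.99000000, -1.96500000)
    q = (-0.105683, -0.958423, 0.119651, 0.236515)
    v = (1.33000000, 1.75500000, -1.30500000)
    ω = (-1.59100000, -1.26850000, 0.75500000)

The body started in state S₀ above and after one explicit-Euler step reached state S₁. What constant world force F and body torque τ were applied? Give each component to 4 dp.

F = (1.2000, -1.8000, -0.2000)
τ = (-0.0900, -0.1300, 0.0900)

velocity change Δv = (0.03000000, -0.04500000, -0.00500000)
applied force F = (1.2000, -1.8000, -0.2000)
Δω = ω₁−ω₀ = (-0.09100000, -0.06850000, -0.04500000)
applied torque τ = (-0.0900, -0.1300, 0.0900)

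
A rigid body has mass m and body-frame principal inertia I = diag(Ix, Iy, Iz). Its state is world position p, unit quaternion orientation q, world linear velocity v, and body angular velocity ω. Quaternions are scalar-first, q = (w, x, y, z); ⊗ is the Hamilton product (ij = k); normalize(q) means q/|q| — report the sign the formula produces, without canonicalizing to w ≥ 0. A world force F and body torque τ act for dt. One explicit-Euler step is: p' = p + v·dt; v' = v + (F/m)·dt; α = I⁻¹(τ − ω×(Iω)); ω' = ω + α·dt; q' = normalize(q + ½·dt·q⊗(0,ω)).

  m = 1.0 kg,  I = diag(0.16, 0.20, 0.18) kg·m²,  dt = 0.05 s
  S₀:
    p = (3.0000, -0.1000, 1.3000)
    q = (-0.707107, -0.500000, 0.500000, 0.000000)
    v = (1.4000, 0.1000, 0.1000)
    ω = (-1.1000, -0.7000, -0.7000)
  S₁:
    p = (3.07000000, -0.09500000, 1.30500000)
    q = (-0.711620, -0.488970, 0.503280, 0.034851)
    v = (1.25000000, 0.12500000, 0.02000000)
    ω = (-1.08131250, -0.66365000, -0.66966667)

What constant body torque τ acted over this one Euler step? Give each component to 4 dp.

τ = (0.0500, 0.1300, 0.1400)

Δω = ω₁−ω₀ = (0.01868750, 0.03635000, 0.03033333)
precession coupling = (-0.0098, -0.0154, 0.0308)
τ = I·(Δω/dt) + ω₀×(Iω₀) = (0.0500, 0.1300, 0.1400)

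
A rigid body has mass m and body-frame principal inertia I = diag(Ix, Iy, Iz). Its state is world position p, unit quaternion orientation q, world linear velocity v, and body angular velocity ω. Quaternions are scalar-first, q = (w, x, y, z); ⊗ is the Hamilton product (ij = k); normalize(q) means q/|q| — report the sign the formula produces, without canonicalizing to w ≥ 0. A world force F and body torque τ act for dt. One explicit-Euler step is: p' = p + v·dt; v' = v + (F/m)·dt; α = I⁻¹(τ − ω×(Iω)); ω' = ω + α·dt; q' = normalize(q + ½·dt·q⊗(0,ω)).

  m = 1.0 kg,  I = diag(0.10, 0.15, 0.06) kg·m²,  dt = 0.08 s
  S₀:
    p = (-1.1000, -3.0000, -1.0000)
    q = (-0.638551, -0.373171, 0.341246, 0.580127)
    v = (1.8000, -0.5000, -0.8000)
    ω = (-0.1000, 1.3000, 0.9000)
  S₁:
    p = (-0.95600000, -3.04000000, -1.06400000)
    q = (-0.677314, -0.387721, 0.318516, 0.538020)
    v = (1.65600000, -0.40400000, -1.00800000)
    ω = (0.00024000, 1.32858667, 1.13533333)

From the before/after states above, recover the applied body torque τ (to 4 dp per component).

ω₁ − ω₀ = (0.10024000, 0.02858667, 0.23533333)
precession coupling = (-0.1053, -0.0036, -0.0065)
τ = I·(Δω/dt) + ω₀×(Iω₀) = (0.0200, 0.0500, 0.1700)

τ = (0.0200, 0.0500, 0.1700)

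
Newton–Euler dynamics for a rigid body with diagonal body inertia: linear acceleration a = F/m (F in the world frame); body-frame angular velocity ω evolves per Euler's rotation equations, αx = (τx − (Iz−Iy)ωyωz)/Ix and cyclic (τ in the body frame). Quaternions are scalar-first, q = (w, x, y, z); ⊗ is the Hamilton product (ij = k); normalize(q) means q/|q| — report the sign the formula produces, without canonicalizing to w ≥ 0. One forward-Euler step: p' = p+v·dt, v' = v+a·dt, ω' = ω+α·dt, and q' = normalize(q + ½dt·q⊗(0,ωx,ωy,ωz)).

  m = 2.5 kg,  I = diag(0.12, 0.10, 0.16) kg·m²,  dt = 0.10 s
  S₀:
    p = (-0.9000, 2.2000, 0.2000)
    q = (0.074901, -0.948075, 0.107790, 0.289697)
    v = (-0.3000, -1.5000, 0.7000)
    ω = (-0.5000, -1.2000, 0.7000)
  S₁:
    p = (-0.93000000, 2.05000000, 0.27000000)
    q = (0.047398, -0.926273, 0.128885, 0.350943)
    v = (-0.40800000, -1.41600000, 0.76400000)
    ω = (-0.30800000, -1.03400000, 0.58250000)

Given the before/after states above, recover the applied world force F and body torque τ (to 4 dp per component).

ω₁ − ω₀ = (0.19200000, 0.16600000, -0.11750000)
gyro term ω₀×Iω₀ = (-0.0504, 0.0140, -0.0120)
I·α + gyro = (0.1800, 0.1800, -0.2000)
velocity change Δv = (-0.10800000, 0.08400000, 0.06400000)
m·(v₁−v₀)/dt = (-2.7000, 2.1000, 1.6000)

F = (-2.7000, 2.1000, 1.6000)
τ = (0.1800, 0.1800, -0.2000)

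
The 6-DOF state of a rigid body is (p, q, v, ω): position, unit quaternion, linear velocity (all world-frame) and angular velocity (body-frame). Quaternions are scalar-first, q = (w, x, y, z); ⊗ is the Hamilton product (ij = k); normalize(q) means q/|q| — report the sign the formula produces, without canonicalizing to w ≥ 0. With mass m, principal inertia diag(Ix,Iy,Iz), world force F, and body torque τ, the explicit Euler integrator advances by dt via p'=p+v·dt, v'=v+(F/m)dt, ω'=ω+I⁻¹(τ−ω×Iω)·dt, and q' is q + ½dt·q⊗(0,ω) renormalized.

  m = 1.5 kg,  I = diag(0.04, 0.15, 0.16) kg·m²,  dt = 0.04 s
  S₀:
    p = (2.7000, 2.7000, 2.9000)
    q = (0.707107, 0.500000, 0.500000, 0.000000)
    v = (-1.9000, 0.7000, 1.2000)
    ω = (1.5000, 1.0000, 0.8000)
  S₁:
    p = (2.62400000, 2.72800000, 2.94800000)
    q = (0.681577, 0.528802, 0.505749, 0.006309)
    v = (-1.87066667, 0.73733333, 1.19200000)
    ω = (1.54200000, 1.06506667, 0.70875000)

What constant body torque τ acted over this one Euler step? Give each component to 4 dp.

τ = (0.0500, 0.1000, -0.2000)

Δω = ω₁−ω₀ = (0.04200000, 0.06506667, -0.09125000)
precession coupling = (0.0080, -0.1440, 0.1650)
τ = I·(Δω/dt) + ω₀×(Iω₀) = (0.0500, 0.1000, -0.2000)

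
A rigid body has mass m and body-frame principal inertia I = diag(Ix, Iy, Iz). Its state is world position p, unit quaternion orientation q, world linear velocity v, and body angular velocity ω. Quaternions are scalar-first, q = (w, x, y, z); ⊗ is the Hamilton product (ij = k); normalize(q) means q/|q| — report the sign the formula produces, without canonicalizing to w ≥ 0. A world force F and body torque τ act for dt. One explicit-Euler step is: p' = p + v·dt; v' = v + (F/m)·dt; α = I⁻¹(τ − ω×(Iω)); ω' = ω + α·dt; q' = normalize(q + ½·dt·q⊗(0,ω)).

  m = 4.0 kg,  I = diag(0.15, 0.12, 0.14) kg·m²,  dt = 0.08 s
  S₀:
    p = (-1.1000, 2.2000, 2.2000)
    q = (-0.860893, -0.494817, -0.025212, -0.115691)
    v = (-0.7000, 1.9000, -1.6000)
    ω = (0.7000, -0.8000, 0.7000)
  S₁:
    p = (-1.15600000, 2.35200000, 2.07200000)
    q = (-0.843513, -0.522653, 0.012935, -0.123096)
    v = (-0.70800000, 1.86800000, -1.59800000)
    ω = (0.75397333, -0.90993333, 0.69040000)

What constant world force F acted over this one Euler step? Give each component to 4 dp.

v₁ − v₀ = (-0.00800000, -0.03200000, 0.00200000)
F = m·Δv/dt = (-0.4000, -1.6000, 0.1000)

F = (-0.4000, -1.6000, 0.1000)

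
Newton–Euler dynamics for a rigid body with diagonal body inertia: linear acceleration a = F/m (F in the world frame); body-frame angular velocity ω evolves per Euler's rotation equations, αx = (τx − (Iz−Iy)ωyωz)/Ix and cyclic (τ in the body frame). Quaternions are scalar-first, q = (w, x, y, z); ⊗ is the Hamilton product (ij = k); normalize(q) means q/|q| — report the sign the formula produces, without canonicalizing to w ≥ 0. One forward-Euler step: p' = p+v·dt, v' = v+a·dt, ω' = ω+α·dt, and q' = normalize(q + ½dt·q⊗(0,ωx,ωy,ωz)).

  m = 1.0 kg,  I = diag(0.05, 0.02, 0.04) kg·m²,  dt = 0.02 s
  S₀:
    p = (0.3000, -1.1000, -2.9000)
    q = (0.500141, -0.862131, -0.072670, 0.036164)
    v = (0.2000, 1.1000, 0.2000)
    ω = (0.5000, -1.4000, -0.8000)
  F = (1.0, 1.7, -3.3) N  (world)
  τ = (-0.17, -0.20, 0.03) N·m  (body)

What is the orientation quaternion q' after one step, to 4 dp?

q' = (0.5037, -0.8584, -0.0864, 0.0446)

q⊗(0,ω) = (0.3582587, 0.3588361, -1.3718202, 0.8432056)
q + ½dt·q⊗(0,ω), renormalized = (0.5037, -0.8584, -0.0864, 0.0446)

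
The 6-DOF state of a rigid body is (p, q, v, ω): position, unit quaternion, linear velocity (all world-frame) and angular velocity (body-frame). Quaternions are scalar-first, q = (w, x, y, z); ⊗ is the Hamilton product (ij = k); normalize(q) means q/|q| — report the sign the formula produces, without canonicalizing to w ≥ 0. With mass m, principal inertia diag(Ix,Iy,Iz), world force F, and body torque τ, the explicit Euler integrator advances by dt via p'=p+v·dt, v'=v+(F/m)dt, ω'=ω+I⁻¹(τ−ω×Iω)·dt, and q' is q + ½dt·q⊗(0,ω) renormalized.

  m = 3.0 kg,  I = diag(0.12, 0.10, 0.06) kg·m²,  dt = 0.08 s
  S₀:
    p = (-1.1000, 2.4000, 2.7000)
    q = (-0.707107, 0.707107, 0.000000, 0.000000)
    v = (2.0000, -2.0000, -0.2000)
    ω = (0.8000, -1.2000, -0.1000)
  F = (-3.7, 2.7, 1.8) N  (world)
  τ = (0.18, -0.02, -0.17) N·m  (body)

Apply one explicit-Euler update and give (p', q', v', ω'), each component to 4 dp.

a = F/m = (-1.2333, 0.9000, 0.6000)
new position p' = (-0.9400, 2.2400, 2.6840)
new velocity v' = (1.9013, -1.9280, -0.1520)
precession coupling ω×(Iω) = (-0.0048, -0.0048, 0.0192)
α = I⁻¹(τ − ω×Iω) = (1.5400, -0.1520, -3.1533)
new body rate ω' = (0.9232, -1.2122, -0.3523)
Hamilton product q⊗(0,ω) = (-0.5656856, -0.5656856, 0.9192391, -0.7778177)
q' = normalize(q + ½dt·q⊗(0,ω)) = (-0.7285, 0.6833, 0.0367, -0.0311)

p' = (-0.9400, 2.2400, 2.6840)
q' = (-0.7285, 0.6833, 0.0367, -0.0311)
v' = (1.9013, -1.9280, -0.1520)
ω' = (0.9232, -1.2122, -0.3523)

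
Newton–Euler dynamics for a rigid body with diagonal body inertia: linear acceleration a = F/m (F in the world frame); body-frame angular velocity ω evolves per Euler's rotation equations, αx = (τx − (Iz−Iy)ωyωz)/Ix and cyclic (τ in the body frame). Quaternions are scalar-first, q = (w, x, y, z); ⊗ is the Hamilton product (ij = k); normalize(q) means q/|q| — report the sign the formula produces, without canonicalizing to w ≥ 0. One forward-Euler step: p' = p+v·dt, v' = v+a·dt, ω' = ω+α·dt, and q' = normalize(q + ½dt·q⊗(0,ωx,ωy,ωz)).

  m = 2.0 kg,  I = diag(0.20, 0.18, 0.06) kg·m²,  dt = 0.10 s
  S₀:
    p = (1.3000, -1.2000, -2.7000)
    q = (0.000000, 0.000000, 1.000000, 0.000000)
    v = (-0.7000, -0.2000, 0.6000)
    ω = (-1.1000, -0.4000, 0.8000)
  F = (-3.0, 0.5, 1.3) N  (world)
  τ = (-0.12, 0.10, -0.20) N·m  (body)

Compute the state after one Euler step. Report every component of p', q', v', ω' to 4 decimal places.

gyro term ω×Iω = (0.0384, -0.1232, -0.0088)
α = I⁻¹(τ − ω×Iω) = (-0.7920, 1.2400, -3.1867)
ω + α·dt = (-1.1792, -0.2760, 0.4813)
q⊗(0,ω) = (0.4000000, 0.8000000, 0.0000000, 1.1000000)
updated quaternion q' = (0.0199, 0.0399, 0.9975, 0.0549)
a = F/m = (-1.5000, 0.2500, 0.6500)
p + v·dt = (1.2300, -1.2200, -2.6400)
v + (F/m)dt = (-0.8500, -0.1750, 0.6650)

p' = (1.2300, -1.2200, -2.6400)
q' = (0.0199, 0.0399, 0.9975, 0.0549)
v' = (-0.8500, -0.1750, 0.6650)
ω' = (-1.1792, -0.2760, 0.4813)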